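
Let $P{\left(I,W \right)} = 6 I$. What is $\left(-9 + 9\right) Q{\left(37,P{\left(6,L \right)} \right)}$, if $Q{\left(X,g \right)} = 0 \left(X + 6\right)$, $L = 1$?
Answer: $0$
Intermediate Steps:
$Q{\left(X,g \right)} = 0$ ($Q{\left(X,g \right)} = 0 \left(6 + X\right) = 0$)
$\left(-9 + 9\right) Q{\left(37,P{\left(6,L \right)} \right)} = \left(-9 + 9\right) 0 = 0 \cdot 0 = 0$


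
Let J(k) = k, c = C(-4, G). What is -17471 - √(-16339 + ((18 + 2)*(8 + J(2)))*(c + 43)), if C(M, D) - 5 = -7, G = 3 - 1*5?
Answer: -17471 - I*√8139 ≈ -17471.0 - 90.216*I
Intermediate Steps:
G = -2 (G = 3 - 5 = -2)
C(M, D) = -2 (C(M, D) = 5 - 7 = -2)
c = -2
-17471 - √(-16339 + ((18 + 2)*(8 + J(2)))*(c + 43)) = -17471 - √(-16339 + ((18 + 2)*(8 + 2))*(-2 + 43)) = -17471 - √(-16339 + (20*10)*41) = -17471 - √(-16339 + 200*41) = -17471 - √(-16339 + 8200) = -17471 - √(-8139) = -17471 - I*√8139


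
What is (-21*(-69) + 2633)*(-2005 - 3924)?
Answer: -24202178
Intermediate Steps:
(-21*(-69) + 2633)*(-2005 - 3924) = (1449 + 2633)*(-5929) = 4082*(-5929) = -24202178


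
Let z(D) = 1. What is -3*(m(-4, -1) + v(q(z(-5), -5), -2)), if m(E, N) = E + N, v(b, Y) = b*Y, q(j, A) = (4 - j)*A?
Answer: -75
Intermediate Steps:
q(j, A) = A*(4 - j)
v(b, Y) = Y*b
-3*(m(-4, -1) + v(q(z(-5), -5), -2)) = -3*((-4 - 1) - (-10)*(4 - 1*1)) = -3*(-5 - (-10)*(4 - 1)) = -3*(-5 - (-10)*3) = -3*(-5 - 2*(-15)) = -3*(-5 + 30) = -3*25 = -75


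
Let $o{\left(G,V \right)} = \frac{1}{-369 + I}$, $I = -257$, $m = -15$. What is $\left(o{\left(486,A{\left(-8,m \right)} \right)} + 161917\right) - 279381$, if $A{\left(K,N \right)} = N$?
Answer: $- \frac{73532465}{626} \approx -1.1746 \cdot 10^{5}$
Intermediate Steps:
$o{\left(G,V \right)} = - \frac{1}{626}$ ($o{\left(G,V \right)} = \frac{1}{-369 - 257} = \frac{1}{-626} = - \frac{1}{626}$)
$\left(o{\left(486,A{\left(-8,m \right)} \right)} + 161917\right) - 279381 = \left(- \frac{1}{626} + 161917\right) - 279381 = \frac{101360041}{626} - 279381 = - \frac{73532465}{626}$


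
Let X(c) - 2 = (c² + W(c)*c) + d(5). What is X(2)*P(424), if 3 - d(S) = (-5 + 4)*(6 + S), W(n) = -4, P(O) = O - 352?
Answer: 864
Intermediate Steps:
P(O) = -352 + O
d(S) = 9 + S (d(S) = 3 - (-5 + 4)*(6 + S) = 3 - (-1)*(6 + S) = 3 - (-6 - S) = 3 + (6 + S) = 9 + S)
X(c) = 16 + c² - 4*c (X(c) = 2 + ((c² - 4*c) + (9 + 5)) = 2 + ((c² - 4*c) + 14) = 2 + (14 + c² - 4*c) = 16 + c² - 4*c)
X(2)*P(424) = (16 + 2² - 4*2)*(-352 + 424) = (16 + 4 - 8)*72 = 12*72 = 864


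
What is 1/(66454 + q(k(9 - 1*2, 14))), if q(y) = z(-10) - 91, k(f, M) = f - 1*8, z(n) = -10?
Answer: 1/66353 ≈ 1.5071e-5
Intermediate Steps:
k(f, M) = -8 + f (k(f, M) = f - 8 = -8 + f)
q(y) = -101 (q(y) = -10 - 91 = -101)
1/(66454 + q(k(9 - 1*2, 14))) = 1/(66454 - 101) = 1/66353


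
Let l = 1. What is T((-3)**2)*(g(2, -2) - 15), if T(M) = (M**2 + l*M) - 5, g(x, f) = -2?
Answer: -1445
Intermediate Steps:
T(M) = -5 + M + M**2 (T(M) = (M**2 + 1*M) - 5 = (M**2 + M) - 5 = (M + M**2) - 5 = -5 + M + M**2)
T((-3)**2)*(g(2, -2) - 15) = (-5 + (-3)**2 + ((-3)**2)**2)*(-2 - 15) = (-5 + 9 + 9**2)*(-17) = (-5 + 9 + 81)*(-17) = 85*(-17) = -1445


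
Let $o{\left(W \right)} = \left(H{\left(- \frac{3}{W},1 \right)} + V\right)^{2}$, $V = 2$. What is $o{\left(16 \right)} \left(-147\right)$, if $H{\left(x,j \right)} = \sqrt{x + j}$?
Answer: $- \frac{11319}{16} - 147 \sqrt{13} \approx -1237.5$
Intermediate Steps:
$H{\left(x,j \right)} = \sqrt{j + x}$
$o{\left(W \right)} = \left(2 + \sqrt{1 - \frac{3}{W}}\right)^{2}$ ($o{\left(W \right)} = \left(\sqrt{1 - \frac{3}{W}} + 2\right)^{2} = \left(2 + \sqrt{1 - \frac{3}{W}}\right)^{2}$)
$o{\left(16 \right)} \left(-147\right) = \left(2 + \sqrt{\frac{-3 + 16}{16}}\right)^{2} \left(-147\right) = \left(2 + \sqrt{\frac{1}{16} \cdot 13}\right)^{2} \left(-147\right) = \left(2 + \sqrt{\frac{13}{16}}\right)^{2} \left(-147\right) = \left(2 + \frac{\sqrt{13}}{4}\right)^{2} \left(-147\right) = - 147 \left(2 + \frac{\sqrt{13}}{4}\right)^{2}$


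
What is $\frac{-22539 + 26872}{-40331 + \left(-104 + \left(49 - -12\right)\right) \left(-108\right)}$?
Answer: $- \frac{4333}{35687} \approx -0.12142$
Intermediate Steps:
$\frac{-22539 + 26872}{-40331 + \left(-104 + \left(49 - -12\right)\right) \left(-108\right)} = \frac{4333}{-40331 + \left(-104 + \left(49 + 12\right)\right) \left(-108\right)} = \frac{4333}{-40331 + \left(-104 + 61\right) \left(-108\right)} = \frac{4333}{-40331 - -4644} = \frac{4333}{-40331 + 4644} = \frac{4333}{-35687} = 4333 \left(- \frac{1}{35687}\right) = - \frac{4333}{35687}$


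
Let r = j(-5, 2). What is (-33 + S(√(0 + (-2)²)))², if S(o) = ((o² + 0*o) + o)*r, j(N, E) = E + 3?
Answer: 9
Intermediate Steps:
j(N, E) = 3 + E
r = 5 (r = 3 + 2 = 5)
S(o) = 5*o + 5*o² (S(o) = ((o² + 0*o) + o)*5 = ((o² + 0) + o)*5 = (o² + o)*5 = (o + o²)*5 = 5*o + 5*o²)
(-33 + S(√(0 + (-2)²)))² = (-33 + 5*√(0 + (-2)²)*(1 + √(0 + (-2)²)))² = (-33 + 5*√(0 + 4)*(1 + √(0 + 4)))² = (-33 + 5*√4*(1 + √4))² = (-33 + 5*2*(1 + 2))² = (-33 + 5*2*3)² = (-33 + 30)² = (-3)² = 9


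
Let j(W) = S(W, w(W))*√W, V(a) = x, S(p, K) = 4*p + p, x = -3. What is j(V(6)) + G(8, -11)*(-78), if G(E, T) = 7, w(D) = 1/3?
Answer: -546 - 15*I*√3 ≈ -546.0 - 25.981*I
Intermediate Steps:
w(D) = ⅓
S(p, K) = 5*p
V(a) = -3
j(W) = 5*W^(3/2) (j(W) = (5*W)*√W = 5*W^(3/2))
j(V(6)) + G(8, -11)*(-78) = 5*(-3)^(3/2) + 7*(-78) = 5*(-3*I*√3) - 546 = -15*I*√3 - 546 = -546 - 15*I*√3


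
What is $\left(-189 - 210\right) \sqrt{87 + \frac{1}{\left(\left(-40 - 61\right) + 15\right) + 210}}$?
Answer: $- \frac{399 \sqrt{334459}}{62} \approx -3721.8$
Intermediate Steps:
$\left(-189 - 210\right) \sqrt{87 + \frac{1}{\left(\left(-40 - 61\right) + 15\right) + 210}} = - 399 \sqrt{87 + \frac{1}{\left(-101 + 15\right) + 210}} = - 399 \sqrt{87 + \frac{1}{-86 + 210}} = - 399 \sqrt{87 + \frac{1}{124}} = - 399 \sqrt{\frac{10789}{124}} = - 399 \frac{\sqrt{334459}}{62} = - \frac{399 \sqrt{334459}}{62}$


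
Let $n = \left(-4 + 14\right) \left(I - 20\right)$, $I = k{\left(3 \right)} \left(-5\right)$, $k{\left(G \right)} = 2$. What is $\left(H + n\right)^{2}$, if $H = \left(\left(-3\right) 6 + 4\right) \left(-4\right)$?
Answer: $59536$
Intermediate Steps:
$I = -10$ ($I = 2 \left(-5\right) = -10$)
$n = -300$ ($n = \left(-4 + 14\right) \left(-10 - 20\right) = 10 \left(-30\right) = -300$)
$H = 56$ ($H = \left(-18 + 4\right) \left(-4\right) = \left(-14\right) \left(-4\right) = 56$)
$\left(H + n\right)^{2} = \left(56 - 300\right)^{2} = \left(-244\right)^{2} = 59536$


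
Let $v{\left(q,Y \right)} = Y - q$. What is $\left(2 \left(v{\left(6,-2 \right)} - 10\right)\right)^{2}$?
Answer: $1296$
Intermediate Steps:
$\left(2 \left(v{\left(6,-2 \right)} - 10\right)\right)^{2} = \left(2 \left(\left(-2 - 6\right) - 10\right)\right)^{2} = \left(2 \left(-8 - 10\right)\right)^{2} = \left(2 \left(-18\right)\right)^{2} = \left(-36\right)^{2} = 1296$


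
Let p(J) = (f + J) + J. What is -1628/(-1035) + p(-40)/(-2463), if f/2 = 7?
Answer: 1359358/849735 ≈ 1.5997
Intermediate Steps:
f = 14 (f = 2*7 = 14)
p(J) = 14 + 2*J (p(J) = (14 + J) + J = 14 + 2*J)
-1628/(-1035) + p(-40)/(-2463) = -1628/(-1035) + (14 + 2*(-40))/(-2463) = -1628*(-1/1035) + (14 - 80)*(-1/2463) = 1628/1035 - 66*(-1/2463) = 1628/1035 + 22/821 = 1359358/849735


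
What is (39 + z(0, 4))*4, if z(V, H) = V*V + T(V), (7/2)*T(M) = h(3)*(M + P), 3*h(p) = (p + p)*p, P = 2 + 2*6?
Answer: 252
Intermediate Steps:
P = 14 (P = 2 + 12 = 14)
h(p) = 2*p²/3 (h(p) = ((p + p)*p)/3 = ((2*p)*p)/3 = (2*p²)/3 = 2*p²/3)
T(M) = 24 + 12*M/7 (T(M) = 2*(((⅔)*3²)*(M + 14))/7 = 2*(((⅔)*9)*(14 + M))/7 = 2*(6*(14 + M))/7 = 2*(84 + 6*M)/7 = 24 + 12*M/7)
z(V, H) = 24 + V² + 12*V/7 (z(V, H) = V*V + (24 + 12*V/7) = V² + (24 + 12*V/7) = 24 + V² + 12*V/7)
(39 + z(0, 4))*4 = (39 + (24 + 0² + (12/7)*0))*4 = (39 + (24 + 0 + 0))*4 = (39 + 24)*4 = 63*4 = 252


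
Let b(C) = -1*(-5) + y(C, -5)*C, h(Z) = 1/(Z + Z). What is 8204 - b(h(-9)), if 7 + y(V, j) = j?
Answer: 24595/3 ≈ 8198.3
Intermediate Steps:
y(V, j) = -7 + j
h(Z) = 1/(2*Z)
b(C) = 5 - 12*C (b(C) = -1*(-5) + (-7 - 5)*C = 5 - 12*C)
8204 - b(h(-9)) = 8204 - (5 - 6/(-9)) = 8204 - (5 - 6*(-1)/9) = 8204 - (5 - 12*(-1/18)) = 8204 - (5 + ⅔) = 8204 - 1*17/3 = 8204 - 17/3 = 24595/3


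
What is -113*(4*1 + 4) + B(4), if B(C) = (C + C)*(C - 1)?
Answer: -880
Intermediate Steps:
B(C) = 2*C*(-1 + C) (B(C) = (2*C)*(-1 + C) = 2*C*(-1 + C))
-113*(4*1 + 4) + B(4) = -113*(4*1 + 4) + 2*4*(-1 + 4) = -113*(4 + 4) + 2*4*3 = -113*8 + 24 = -904 + 24 = -880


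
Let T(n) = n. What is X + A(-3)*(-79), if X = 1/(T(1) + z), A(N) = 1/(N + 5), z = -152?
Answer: -11931/302 ≈ -39.507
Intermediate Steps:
A(N) = 1/(5 + N)
X = -1/151 (X = 1/(1 - 152) = 1/(-151) = -1/151 ≈ -0.0066225)
X + A(-3)*(-79) = -1/151 - 79/(5 - 3) = -1/151 - 79/2 = -11931/302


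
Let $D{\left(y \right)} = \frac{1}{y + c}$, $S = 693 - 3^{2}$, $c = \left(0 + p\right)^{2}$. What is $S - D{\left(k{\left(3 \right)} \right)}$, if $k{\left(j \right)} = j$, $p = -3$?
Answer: $\frac{8207}{12} \approx 683.92$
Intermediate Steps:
$c = 9$ ($c = \left(0 - 3\right)^{2} = \left(-3\right)^{2} = 9$)
$S = 684$ ($S = 693 - 9 = 684$)
$D{\left(y \right)} = \frac{1}{9 + y}$ ($D{\left(y \right)} = \frac{1}{y + 9} = \frac{1}{9 + y}$)
$S - D{\left(k{\left(3 \right)} \right)} = 684 - \frac{1}{9 + 3} = 684 - \frac{1}{12} = \frac{8207}{12}$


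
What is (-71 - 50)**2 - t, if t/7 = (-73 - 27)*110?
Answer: 91641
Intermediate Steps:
t = -77000 (t = 7*((-73 - 27)*110) = 7*(-100*110) = 7*(-11000) = -77000)
(-71 - 50)**2 - t = (-71 - 50)**2 - 1*(-77000) = (-121)**2 + 77000 = 14641 + 77000 = 91641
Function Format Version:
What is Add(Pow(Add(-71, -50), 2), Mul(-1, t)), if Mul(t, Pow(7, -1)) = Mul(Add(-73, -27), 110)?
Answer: 91641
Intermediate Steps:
t = -77000 (t = Mul(7, Mul(Add(-73, -27), 110)) = Mul(7, Mul(-100, 110)) = Mul(7, -11000) = -77000)
Add(Pow(Add(-71, -50), 2), Mul(-1, t)) = Add(Pow(Add(-71, -50), 2), Mul(-1, -77000)) = Add(Pow(-121, 2), 77000) = Add(14641, 77000) = 91641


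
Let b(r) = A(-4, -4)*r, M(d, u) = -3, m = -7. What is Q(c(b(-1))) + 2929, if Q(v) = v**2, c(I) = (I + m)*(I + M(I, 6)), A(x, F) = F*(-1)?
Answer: 8858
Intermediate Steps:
A(x, F) = -F
b(r) = 4*r (b(r) = (-1*(-4))*r = 4*r)
c(I) = (-7 + I)*(-3 + I) (c(I) = (I - 7)*(I - 3) = (-7 + I)*(-3 + I))
Q(c(b(-1))) + 2929 = (21 + (4*(-1))**2 - 40*(-1))**2 + 2929 = (21 + (-4)**2 - 10*(-4))**2 + 2929 = (21 + 16 + 40)**2 + 2929 = 77**2 + 2929 = 5929 + 2929 = 8858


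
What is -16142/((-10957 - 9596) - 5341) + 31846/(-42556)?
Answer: -34420343/275486266 ≈ -0.12494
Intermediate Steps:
-16142/((-10957 - 9596) - 5341) + 31846/(-42556) = -16142/(-20553 - 5341) + 31846*(-1/42556) = -16142/(-25894) - 15923/21278 = -16142*(-1/25894) - 15923/21278 = 8071/12947 - 15923/21278 = -34420343/275486266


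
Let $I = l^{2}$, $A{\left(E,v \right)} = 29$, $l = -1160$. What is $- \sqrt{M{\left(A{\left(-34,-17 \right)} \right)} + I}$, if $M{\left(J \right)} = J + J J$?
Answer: $- \sqrt{1346470} \approx -1160.4$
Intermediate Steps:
$M{\left(J \right)} = J + J^{2}$
$I = 1345600$ ($I = \left(-1160\right)^{2} = 1345600$)
$- \sqrt{M{\left(A{\left(-34,-17 \right)} \right)} + I} = - \sqrt{29 \left(1 + 29\right) + 1345600} = - \sqrt{29 \cdot 30 + 1345600} = - \sqrt{870 + 1345600} = - \sqrt{1346470}$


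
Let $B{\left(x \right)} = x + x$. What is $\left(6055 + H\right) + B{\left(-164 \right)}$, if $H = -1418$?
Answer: $4309$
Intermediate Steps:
$B{\left(x \right)} = 2 x$
$\left(6055 + H\right) + B{\left(-164 \right)} = \left(6055 - 1418\right) + 2 \left(-164\right) = 4637 - 328 = 4309$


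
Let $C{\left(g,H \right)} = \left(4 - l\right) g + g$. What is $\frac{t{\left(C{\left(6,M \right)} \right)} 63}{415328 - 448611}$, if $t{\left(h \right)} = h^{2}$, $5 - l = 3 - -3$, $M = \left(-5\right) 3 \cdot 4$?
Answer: $- \frac{81648}{33283} \approx -2.4531$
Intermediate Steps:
$M = -60$ ($M = \left(-15\right) 4 = -60$)
$l = -1$ ($l = 5 - \left(3 - -3\right) = 5 - \left(3 + 3\right) = 5 - 6 = -1$)
$C{\left(g,H \right)} = 6 g$ ($C{\left(g,H \right)} = \left(4 - -1\right) g + g = \left(4 + 1\right) g + g = 5 g + g = 6 g$)
$\frac{t{\left(C{\left(6,M \right)} \right)} 63}{415328 - 448611} = \frac{\left(6 \cdot 6\right)^{2} \cdot 63}{415328 - 448611} = \frac{36^{2} \cdot 63}{415328 - 448611} = \frac{1296 \cdot 63}{-33283} = 81648 \left(- \frac{1}{33283}\right) = - \frac{81648}{33283}$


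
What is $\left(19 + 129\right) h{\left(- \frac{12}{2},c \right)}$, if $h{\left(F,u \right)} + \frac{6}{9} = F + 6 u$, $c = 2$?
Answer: $\frac{2368}{3} \approx 789.33$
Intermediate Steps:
$h{\left(F,u \right)} = - \frac{2}{3} + F + 6 u$ ($h{\left(F,u \right)} = - \frac{2}{3} + \left(F + 6 u\right) = - \frac{2}{3} + F + 6 u$)
$\left(19 + 129\right) h{\left(- \frac{12}{2},c \right)} = \left(19 + 129\right) \left(- \frac{2}{3} - \frac{12}{2} + 6 \cdot 2\right) = 148 \left(- \frac{2}{3} - 6 + 12\right) = 148 \cdot \frac{16}{3} = \frac{2368}{3}$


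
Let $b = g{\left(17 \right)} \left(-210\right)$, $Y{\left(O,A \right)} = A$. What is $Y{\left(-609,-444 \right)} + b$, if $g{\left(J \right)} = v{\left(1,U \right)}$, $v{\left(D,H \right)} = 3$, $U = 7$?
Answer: $-1074$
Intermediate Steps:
$g{\left(J \right)} = 3$
$b = -630$ ($b = 3 \left(-210\right) = -630$)
$Y{\left(-609,-444 \right)} + b = -444 - 630 = -1074$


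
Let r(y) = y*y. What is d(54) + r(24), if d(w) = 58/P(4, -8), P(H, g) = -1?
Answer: 518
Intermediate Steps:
r(y) = y²
d(w) = -58 (d(w) = 58/(-1) = 58*(-1) = -58)
d(54) + r(24) = -58 + 24² = -58 + 576 = 518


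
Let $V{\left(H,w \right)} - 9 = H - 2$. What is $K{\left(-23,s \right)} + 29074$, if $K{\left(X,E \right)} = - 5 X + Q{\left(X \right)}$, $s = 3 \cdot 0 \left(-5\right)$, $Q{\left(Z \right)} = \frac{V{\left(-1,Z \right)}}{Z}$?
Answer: $\frac{671341}{23} \approx 29189.0$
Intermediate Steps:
$V{\left(H,w \right)} = 7 + H$ ($V{\left(H,w \right)} = 9 + \left(H - 2\right) = 9 + \left(-2 + H\right) = 7 + H$)
$Q{\left(Z \right)} = \frac{6}{Z}$ ($Q{\left(Z \right)} = \frac{7 - 1}{Z} = \frac{6}{Z}$)
$s = 0$ ($s = 0 \left(-5\right) = 0$)
$K{\left(X,E \right)} = - 5 X + \frac{6}{X}$
$K{\left(-23,s \right)} + 29074 = \left(\left(-5\right) \left(-23\right) + \frac{6}{-23}\right) + 29074 = \left(115 + 6 \left(- \frac{1}{23}\right)\right) + 29074 = \left(115 - \frac{6}{23}\right) + 29074 = \frac{2639}{23} + 29074 = \frac{671341}{23}$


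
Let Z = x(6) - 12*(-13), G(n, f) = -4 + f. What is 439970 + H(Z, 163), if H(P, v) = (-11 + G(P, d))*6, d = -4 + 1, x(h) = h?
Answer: 439862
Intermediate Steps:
d = -3
Z = 162 (Z = 6 - 12*(-13) = 6 + 156 = 162)
H(P, v) = -108 (H(P, v) = (-11 + (-4 - 3))*6 = (-11 - 7)*6 = -18*6 = -108)
439970 + H(Z, 163) = 439970 - 108 = 439862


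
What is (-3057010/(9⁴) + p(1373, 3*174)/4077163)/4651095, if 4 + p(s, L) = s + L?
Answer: -12463915655779/124418030501705085 ≈ -0.00010018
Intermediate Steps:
p(s, L) = -4 + L + s (p(s, L) = -4 + (s + L) = -4 + (L + s) = -4 + L + s)
(-3057010/(9⁴) + p(1373, 3*174)/4077163)/4651095 = (-3057010/(9⁴) + (-4 + 3*174 + 1373)/4077163)/4651095 = (-3057010/6561 + (-4 + 522 + 1373)*(1/4077163))*(1/4651095) = (-3057010*1/6561 + 1891*(1/4077163))*(1/4651095) = (-3057010/6561 + 1891/4077163)*(1/4651095) = -12463915655779/26750266443*1/4651095 = -12463915655779/124418030501705085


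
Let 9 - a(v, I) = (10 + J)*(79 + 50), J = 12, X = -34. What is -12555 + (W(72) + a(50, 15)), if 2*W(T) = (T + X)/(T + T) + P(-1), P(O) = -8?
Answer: -2215853/144 ≈ -15388.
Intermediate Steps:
a(v, I) = -2829 (a(v, I) = 9 - (10 + 12)*(79 + 50) = 9 - 22*129 = 9 - 1*2838 = 9 - 2838 = -2829)
W(T) = -4 + (-34 + T)/(4*T) (W(T) = ((T - 34)/(T + T) - 8)/2 = ((-34 + T)/((2*T)) - 8)/2 = ((-34 + T)*(1/(2*T)) - 8)/2 = ((-34 + T)/(2*T) - 8)/2 = (-8 + (-34 + T)/(2*T))/2 = -4 + (-34 + T)/(4*T))
-12555 + (W(72) + a(50, 15)) = -12555 + ((¼)*(-34 - 15*72)/72 - 2829) = -12555 + ((¼)*(1/72)*(-34 - 1080) - 2829) = -12555 + ((¼)*(1/72)*(-1114) - 2829) = -12555 + (-557/144 - 2829) = -12555 - 407933/144 = -2215853/144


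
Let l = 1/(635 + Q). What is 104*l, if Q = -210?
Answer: 104/425 ≈ 0.24471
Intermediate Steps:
l = 1/425 (l = 1/(635 - 210) = 1/425 ≈ 0.0023529)
104*l = 104*(1/425) = 104/425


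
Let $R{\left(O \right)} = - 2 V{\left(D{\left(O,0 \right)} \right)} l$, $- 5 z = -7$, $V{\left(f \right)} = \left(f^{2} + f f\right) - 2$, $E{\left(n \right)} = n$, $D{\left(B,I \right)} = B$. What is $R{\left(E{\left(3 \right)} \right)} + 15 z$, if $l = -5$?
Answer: $181$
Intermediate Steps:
$V{\left(f \right)} = -2 + 2 f^{2}$ ($V{\left(f \right)} = \left(f^{2} + f^{2}\right) - 2 = 2 f^{2} - 2 = -2 + 2 f^{2}$)
$z = \frac{7}{5}$ ($z = \left(- \frac{1}{5}\right) \left(-7\right) = \frac{7}{5} \approx 1.4$)
$R{\left(O \right)} = -20 + 20 O^{2}$ ($R{\left(O \right)} = - 2 \left(-2 + 2 O^{2}\right) \left(-5\right) = \left(4 - 4 O^{2}\right) \left(-5\right) = -20 + 20 O^{2}$)
$R{\left(E{\left(3 \right)} \right)} + 15 z = \left(-20 + 20 \cdot 3^{2}\right) + 15 \cdot \frac{7}{5} = \left(-20 + 20 \cdot 9\right) + 21 = \left(-20 + 180\right) + 21 = 160 + 21 = 181$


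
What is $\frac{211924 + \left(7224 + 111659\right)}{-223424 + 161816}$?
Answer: $- \frac{110269}{20536} \approx -5.3695$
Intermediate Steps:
$\frac{211924 + \left(7224 + 111659\right)}{-223424 + 161816} = \frac{211924 + 118883}{-61608} = 330807 \left(- \frac{1}{61608}\right) = - \frac{110269}{20536}$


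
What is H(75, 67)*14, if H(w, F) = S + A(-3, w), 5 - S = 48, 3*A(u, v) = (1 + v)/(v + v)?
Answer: -134918/225 ≈ -599.64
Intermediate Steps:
A(u, v) = (1 + v)/(6*v) (A(u, v) = ((1 + v)/(v + v))/3 = ((1 + v)/((2*v)))/3 = ((1 + v)*(1/(2*v)))/3 = ((1 + v)/(2*v))/3 = (1 + v)/(6*v))
S = -43 (S = 5 - 1*48 = 5 - 48 = -43)
H(w, F) = -43 + (1 + w)/(6*w)
H(75, 67)*14 = ((1/6)*(1 - 257*75)/75)*14 = ((1/6)*(1/75)*(1 - 19275))*14 = ((1/6)*(1/75)*(-19274))*14 = -9637/225*14 = -134918/225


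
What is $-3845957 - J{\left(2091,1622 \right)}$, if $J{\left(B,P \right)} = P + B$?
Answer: $-3849670$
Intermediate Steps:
$J{\left(B,P \right)} = B + P$
$-3845957 - J{\left(2091,1622 \right)} = -3845957 - \left(2091 + 1622\right) = -3845957 - 3713 = -3849670$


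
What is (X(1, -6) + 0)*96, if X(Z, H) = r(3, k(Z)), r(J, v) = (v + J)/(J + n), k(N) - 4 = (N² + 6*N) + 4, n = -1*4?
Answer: -1728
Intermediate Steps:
n = -4
k(N) = 8 + N² + 6*N (k(N) = 4 + ((N² + 6*N) + 4) = 4 + (4 + N² + 6*N) = 8 + N² + 6*N)
r(J, v) = (J + v)/(-4 + J) (r(J, v) = (v + J)/(J - 4) = (J + v)/(-4 + J))
X(Z, H) = -11 - Z² - 6*Z (X(Z, H) = (3 + (8 + Z² + 6*Z))/(-4 + 3) = (11 + Z² + 6*Z)/(-1) = -(11 + Z² + 6*Z) = -11 - Z² - 6*Z)
(X(1, -6) + 0)*96 = ((-11 - 1*1² - 6*1) + 0)*96 = ((-11 - 1*1 - 6) + 0)*96 = ((-11 - 1 - 6) + 0)*96 = (-18 + 0)*96 = -18*96 = -1728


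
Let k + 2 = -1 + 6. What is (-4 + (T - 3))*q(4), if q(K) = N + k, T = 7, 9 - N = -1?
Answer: 0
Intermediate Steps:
N = 10 (N = 9 - 1*(-1) = 9 + 1 = 10)
k = 3 (k = -2 + (-1 + 6) = -2 + 5 = 3)
q(K) = 13 (q(K) = 10 + 3 = 13)
(-4 + (T - 3))*q(4) = (-4 + (7 - 3))*13 = (-4 + 4)*13 = 0*13 = 0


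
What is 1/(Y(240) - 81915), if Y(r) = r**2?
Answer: -1/24315 ≈ -4.1127e-5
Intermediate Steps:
1/(Y(240) - 81915) = 1/(240**2 - 81915) = 1/(57600 - 81915) = 1/(-24315) = -1/24315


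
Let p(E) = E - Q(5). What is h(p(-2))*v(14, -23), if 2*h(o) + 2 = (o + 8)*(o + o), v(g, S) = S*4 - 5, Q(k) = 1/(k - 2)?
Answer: 12416/9 ≈ 1379.6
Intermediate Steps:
Q(k) = 1/(-2 + k)
v(g, S) = -5 + 4*S (v(g, S) = 4*S - 5 = -5 + 4*S)
p(E) = -1/3 + E (p(E) = E - 1/(-2 + 5) = E - 1/3 = -1/3 + E)
h(o) = -1 + o*(8 + o) (h(o) = -1 + ((o + 8)*(o + o))/2 = -1 + ((8 + o)*(2*o))/2 = -1 + (2*o*(8 + o))/2 = -1 + o*(8 + o))
h(p(-2))*v(14, -23) = (-1 + (-1/3 - 2)**2 + 8*(-1/3 - 2))*(-5 + 4*(-23)) = (-1 + (-7/3)**2 + 8*(-7/3))*(-5 - 92) = (-1 + 49/9 - 56/3)*(-97) = -128/9*(-97) = 12416/9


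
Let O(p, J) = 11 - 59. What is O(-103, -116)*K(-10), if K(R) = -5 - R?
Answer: -240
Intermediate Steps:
O(p, J) = -48
O(-103, -116)*K(-10) = -48*(-5 - 1*(-10)) = -48*(-5 + 10) = -48*5 = -240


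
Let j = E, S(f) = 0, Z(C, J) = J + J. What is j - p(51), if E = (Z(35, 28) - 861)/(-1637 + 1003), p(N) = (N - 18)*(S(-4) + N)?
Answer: -1066217/634 ≈ -1681.7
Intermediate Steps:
Z(C, J) = 2*J
p(N) = N*(-18 + N) (p(N) = (N - 18)*(0 + N) = (-18 + N)*N = N*(-18 + N))
E = 805/634 (E = (2*28 - 861)/(-1637 + 1003) = (56 - 861)/(-634) = -805*(-1/634) = 805/634 ≈ 1.2697)
j = 805/634 ≈ 1.2697
j - p(51) = 805/634 - 51*(-18 + 51) = 805/634 - 51*33 = 805/634 - 1*1683 = 805/634 - 1683 = -1066217/634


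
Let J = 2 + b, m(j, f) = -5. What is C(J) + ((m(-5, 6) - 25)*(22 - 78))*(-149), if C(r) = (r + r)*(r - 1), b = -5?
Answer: -250296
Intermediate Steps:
J = -3 (J = 2 - 5 = -3)
C(r) = 2*r*(-1 + r) (C(r) = (2*r)*(-1 + r) = 2*r*(-1 + r))
C(J) + ((m(-5, 6) - 25)*(22 - 78))*(-149) = 2*(-3)*(-1 - 3) + ((-5 - 25)*(22 - 78))*(-149) = 2*(-3)*(-4) - 30*(-56)*(-149) = 24 + 1680*(-149) = 24 - 250320 = -250296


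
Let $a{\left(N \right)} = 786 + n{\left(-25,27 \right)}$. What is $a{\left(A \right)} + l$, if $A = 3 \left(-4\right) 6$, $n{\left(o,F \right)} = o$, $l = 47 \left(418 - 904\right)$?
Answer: $-22081$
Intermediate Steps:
$l = -22842$ ($l = 47 \left(-486\right) = -22842$)
$A = -72$ ($A = \left(-12\right) 6 = -72$)
$a{\left(N \right)} = 761$ ($a{\left(N \right)} = 786 - 25 = 761$)
$a{\left(A \right)} + l = 761 - 22842 = -22081$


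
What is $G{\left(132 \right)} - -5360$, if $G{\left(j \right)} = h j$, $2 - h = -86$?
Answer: $16976$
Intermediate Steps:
$h = 88$ ($h = 2 - -86 = 2 + 86 = 88$)
$G{\left(j \right)} = 88 j$
$G{\left(132 \right)} - -5360 = 88 \cdot 132 - -5360 = 11616 + 5360 = 16976$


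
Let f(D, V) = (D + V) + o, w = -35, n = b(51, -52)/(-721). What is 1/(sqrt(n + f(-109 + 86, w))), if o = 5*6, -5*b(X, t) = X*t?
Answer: -I*sqrt(93362290)/51796 ≈ -0.18655*I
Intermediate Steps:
b(X, t) = -X*t/5
n = -2652/3605 (n = -1/5*51*(-52)/(-721) = (2652/5)*(-1/721) = -2652/3605 ≈ -0.73565)
o = 30
f(D, V) = 30 + D + V (f(D, V) = (D + V) + 30 = 30 + D + V)
1/(sqrt(n + f(-109 + 86, w))) = 1/(sqrt(-2652/3605 + (30 + (-109 + 86) - 35))) = 1/(sqrt(-2652/3605 + (30 - 23 - 35))) = 1/(sqrt(-2652/3605 - 28)) = 1/(sqrt(-103592/3605)) = 1/(2*I*sqrt(93362290)/3605) = -I*sqrt(93362290)/51796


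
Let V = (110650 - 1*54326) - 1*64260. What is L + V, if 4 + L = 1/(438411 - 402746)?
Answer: -283180099/35665 ≈ -7940.0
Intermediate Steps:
L = -142659/35665 (L = -4 + 1/(438411 - 402746) = -4 + 1/35665 = -142659/35665 ≈ -4.0000)
V = -7936 (V = (110650 - 54326) - 64260 = 56324 - 64260 = -7936)
L + V = -142659/35665 - 7936 = -283180099/35665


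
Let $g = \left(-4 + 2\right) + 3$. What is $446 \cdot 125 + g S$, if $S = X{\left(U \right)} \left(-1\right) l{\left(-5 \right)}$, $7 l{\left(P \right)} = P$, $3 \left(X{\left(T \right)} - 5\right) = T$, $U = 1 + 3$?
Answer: $\frac{1170845}{21} \approx 55755.0$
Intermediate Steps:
$U = 4$
$X{\left(T \right)} = 5 + \frac{T}{3}$
$l{\left(P \right)} = \frac{P}{7}$
$g = 1$ ($g = -2 + 3 = 1$)
$S = \frac{95}{21}$ ($S = \left(5 + \frac{1}{3} \cdot 4\right) \left(-1\right) \frac{1}{7} \left(-5\right) = \left(5 + \frac{4}{3}\right) \left(-1\right) \left(- \frac{5}{7}\right) = \frac{19}{3} \left(-1\right) \left(- \frac{5}{7}\right) = \left(- \frac{19}{3}\right) \left(- \frac{5}{7}\right) = \frac{95}{21} \approx 4.5238$)
$446 \cdot 125 + g S = 446 \cdot 125 + 1 \cdot \frac{95}{21} = 55750 + \frac{95}{21} = \frac{1170845}{21}$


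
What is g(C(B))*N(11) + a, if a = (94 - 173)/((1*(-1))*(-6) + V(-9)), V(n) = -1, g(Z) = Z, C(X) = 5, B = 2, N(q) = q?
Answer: 196/5 ≈ 39.200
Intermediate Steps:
a = -79/5 (a = (94 - 173)/((1*(-1))*(-6) - 1) = -79/(-1*(-6) - 1) = -79/(6 - 1) = -79/5 ≈ -15.800)
g(C(B))*N(11) + a = 5*11 - 79/5 = 55 - 79/5 = 196/5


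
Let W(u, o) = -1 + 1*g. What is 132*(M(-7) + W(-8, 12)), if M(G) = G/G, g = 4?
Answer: 528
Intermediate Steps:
M(G) = 1
W(u, o) = 3 (W(u, o) = -1 + 1*4 = -1 + 4 = 3)
132*(M(-7) + W(-8, 12)) = 132*(1 + 3) = 132*4 = 528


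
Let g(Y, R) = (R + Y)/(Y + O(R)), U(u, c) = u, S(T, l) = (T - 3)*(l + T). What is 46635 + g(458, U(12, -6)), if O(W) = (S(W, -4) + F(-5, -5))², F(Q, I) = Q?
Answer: 230703815/4947 ≈ 46635.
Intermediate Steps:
S(T, l) = (-3 + T)*(T + l)
O(W) = (7 + W² - 7*W)² (O(W) = ((W² - 3*W - 3*(-4) + W*(-4)) - 5)² = ((W² - 3*W + 12 - 4*W) - 5)² = ((12 + W² - 7*W) - 5)² = (7 + W² - 7*W)²)
g(Y, R) = (R + Y)/(Y + (7 + R² - 7*R)²)
46635 + g(458, U(12, -6)) = 46635 + (12 + 458)/(458 + (7 + 12² - 7*12)²) = 46635 + 470/(458 + (7 + 144 - 84)²) = 46635 + 470/(458 + 67²) = 46635 + 470/(458 + 4489) = 46635 + 470/4947 = 230703815/4947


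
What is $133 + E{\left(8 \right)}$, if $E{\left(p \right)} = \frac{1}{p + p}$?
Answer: $\frac{2129}{16} \approx 133.06$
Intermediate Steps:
$E{\left(p \right)} = \frac{1}{2 p}$
$133 + E{\left(8 \right)} = 133 + \frac{1}{2 \cdot 8} = 133 + \frac{1}{2} \cdot \frac{1}{8} = 133 + \frac{1}{16} = \frac{2129}{16}$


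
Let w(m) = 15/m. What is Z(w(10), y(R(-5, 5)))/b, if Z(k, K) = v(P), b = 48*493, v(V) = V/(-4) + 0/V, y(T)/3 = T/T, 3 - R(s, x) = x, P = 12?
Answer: -1/7888 ≈ -0.00012677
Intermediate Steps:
R(s, x) = 3 - x
y(T) = 3 (y(T) = 3*(T/T) = 3*1 = 3)
v(V) = -V/4 (v(V) = V*(-¼) + 0 = -V/4 + 0 = -V/4)
b = 23664
Z(k, K) = -3 (Z(k, K) = -¼*12 = -3)
Z(w(10), y(R(-5, 5)))/b = -3/23664 = -3*1/23664 = -1/7888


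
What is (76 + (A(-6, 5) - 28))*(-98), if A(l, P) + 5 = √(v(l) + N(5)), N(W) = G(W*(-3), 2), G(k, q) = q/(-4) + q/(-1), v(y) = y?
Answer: -4214 - 49*I*√34 ≈ -4214.0 - 285.72*I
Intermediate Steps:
G(k, q) = -5*q/4 (G(k, q) = q*(-¼) + q*(-1) = -q/4 - q = -5*q/4)
N(W) = -5/2 (N(W) = -5/4*2 = -5/2)
A(l, P) = -5 + √(-5/2 + l) (A(l, P) = -5 + √(l - 5/2) = -5 + √(-5/2 + l))
(76 + (A(-6, 5) - 28))*(-98) = (76 + ((-5 + √(-10 + 4*(-6))/2) - 28))*(-98) = (76 + ((-5 + √(-10 - 24)/2) - 28))*(-98) = (76 + ((-5 + √(-34)/2) - 28))*(-98) = (76 + ((-5 + (I*√34)/2) - 28))*(-98) = (76 + ((-5 + I*√34/2) - 28))*(-98) = (76 + (-33 + I*√34/2))*(-98) = (43 + I*√34/2)*(-98) = -4214 - 49*I*√34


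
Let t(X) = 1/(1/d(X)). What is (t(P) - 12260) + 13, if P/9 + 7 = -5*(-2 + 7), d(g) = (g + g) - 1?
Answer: -12824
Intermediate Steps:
d(g) = -1 + 2*g (d(g) = 2*g - 1 = -1 + 2*g)
P = -288 (P = -63 + 9*(-5*(-2 + 7)) = -63 + 9*(-5*5) = -63 + 9*(-25) = -63 - 225 = -288)
t(X) = -1 + 2*X (t(X) = 1/(1/(-1 + 2*X)) = -1 + 2*X)
(t(P) - 12260) + 13 = ((-1 + 2*(-288)) - 12260) + 13 = ((-1 - 576) - 12260) + 13 = (-577 - 12260) + 13 = -12837 + 13 = -12824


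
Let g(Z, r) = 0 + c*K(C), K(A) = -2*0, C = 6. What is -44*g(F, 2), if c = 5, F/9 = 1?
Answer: 0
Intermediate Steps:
F = 9 (F = 9*1 = 9)
K(A) = 0
g(Z, r) = 0 (g(Z, r) = 0 + 5*0 = 0 + 0 = 0)
-44*g(F, 2) = -44*0 = 0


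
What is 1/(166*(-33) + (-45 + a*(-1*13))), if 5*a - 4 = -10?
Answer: -5/27537 ≈ -0.00018157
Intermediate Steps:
a = -6/5 (a = ⅘ + (⅕)*(-10) = ⅘ - 2 = -6/5 ≈ -1.2000)
1/(166*(-33) + (-45 + a*(-1*13))) = 1/(166*(-33) + (-45 - (-6)*13/5)) = 1/(-5478 + (-45 - 6/5*(-13))) = 1/(-5478 + (-45 + 78/5)) = 1/(-5478 - 147/5) = 1/(-27537/5) = -5/27537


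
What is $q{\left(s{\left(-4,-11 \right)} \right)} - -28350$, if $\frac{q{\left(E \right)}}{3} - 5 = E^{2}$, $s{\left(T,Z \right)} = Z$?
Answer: $28728$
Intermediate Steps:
$q{\left(E \right)} = 15 + 3 E^{2}$
$q{\left(s{\left(-4,-11 \right)} \right)} - -28350 = \left(15 + 3 \left(-11\right)^{2}\right) - -28350 = \left(15 + 3 \cdot 121\right) + 28350 = \left(15 + 363\right) + 28350 = 378 + 28350 = 28728$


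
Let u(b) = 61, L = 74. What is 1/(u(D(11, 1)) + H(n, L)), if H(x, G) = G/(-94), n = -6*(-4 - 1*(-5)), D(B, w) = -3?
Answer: 47/2830 ≈ 0.016608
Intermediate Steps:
n = -6 (n = -6*(-4 + 5) = -6*1 = -6)
H(x, G) = -G/94 (H(x, G) = G*(-1/94) = -G/94)
1/(u(D(11, 1)) + H(n, L)) = 1/(61 - 1/94*74) = 1/(61 - 37/47) = 1/(2830/47) = 47/2830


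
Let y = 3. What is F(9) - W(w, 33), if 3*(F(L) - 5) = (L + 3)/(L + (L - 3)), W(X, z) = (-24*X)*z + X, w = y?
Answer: 35674/15 ≈ 2378.3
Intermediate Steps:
w = 3
W(X, z) = X - 24*X*z (W(X, z) = -24*X*z + X = X - 24*X*z)
F(L) = 5 + (3 + L)/(3*(-3 + 2*L)) (F(L) = 5 + ((L + 3)/(L + (L - 3)))/3 = 5 + ((3 + L)/(L + (-3 + L)))/3 = 5 + ((3 + L)/(-3 + 2*L))/3 = 5 + (3 + L)/(3*(-3 + 2*L)))
F(9) - W(w, 33) = (-42 + 31*9)/(3*(-3 + 2*9)) - 3*(1 - 24*33) = (-42 + 279)/(3*(-3 + 18)) - 3*(1 - 792) = (⅓)*237/15 - 3*(-791) = (⅓)*(1/15)*237 - 1*(-2373) = 79/15 + 2373 = 35674/15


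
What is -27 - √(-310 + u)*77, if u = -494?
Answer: -27 - 154*I*√201 ≈ -27.0 - 2183.3*I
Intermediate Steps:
-27 - √(-310 + u)*77 = -27 - √(-310 - 494)*77 = -27 - √(-804)*77 = -27 - 2*I*√201*77 = -27 - 154*I*√201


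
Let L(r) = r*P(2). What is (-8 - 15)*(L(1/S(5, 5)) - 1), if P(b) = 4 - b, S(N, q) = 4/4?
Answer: -23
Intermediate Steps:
S(N, q) = 1 (S(N, q) = 4*(¼) = 1)
L(r) = 2*r (L(r) = r*(4 - 1*2) = r*(4 - 2) = r*2 = 2*r)
(-8 - 15)*(L(1/S(5, 5)) - 1) = (-8 - 15)*(2/1 - 1) = -23*(2*1 - 1) = -23*(2 - 1) = -23*1 = -23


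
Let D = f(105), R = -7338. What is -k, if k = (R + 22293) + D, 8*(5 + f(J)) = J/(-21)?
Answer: -119595/8 ≈ -14949.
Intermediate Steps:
f(J) = -5 - J/168 (f(J) = -5 + (J/(-21))/8 = -5 + (J*(-1/21))/8 = -5 + (-J/21)/8 = -5 - J/168)
D = -45/8 (D = -5 - 1/168*105 = -5 - 5/8 = -45/8 ≈ -5.6250)
k = 119595/8 (k = (-7338 + 22293) - 45/8 = 14955 - 45/8 = 119595/8 ≈ 14949.)
-k = -1*119595/8 = -119595/8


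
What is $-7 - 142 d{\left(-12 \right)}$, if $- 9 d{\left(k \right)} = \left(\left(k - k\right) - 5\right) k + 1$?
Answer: $\frac{8599}{9} \approx 955.44$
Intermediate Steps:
$d{\left(k \right)} = - \frac{1}{9} + \frac{5 k}{9}$ ($d{\left(k \right)} = - \frac{\left(\left(k - k\right) - 5\right) k + 1}{9} = - \frac{\left(0 - 5\right) k + 1}{9} = - \frac{- 5 k + 1}{9} = - \frac{1 - 5 k}{9} = - \frac{1}{9} + \frac{5 k}{9}$)
$-7 - 142 d{\left(-12 \right)} = -7 - 142 \left(- \frac{1}{9} + \frac{5}{9} \left(-12\right)\right) = -7 - 142 \left(- \frac{1}{9} - \frac{20}{3}\right) = -7 - - \frac{8662}{9} = -7 + \frac{8662}{9} = \frac{8599}{9}$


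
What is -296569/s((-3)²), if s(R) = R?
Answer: -296569/9 ≈ -32952.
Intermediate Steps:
-296569/s((-3)²) = -296569/((-3)²) = -296569/9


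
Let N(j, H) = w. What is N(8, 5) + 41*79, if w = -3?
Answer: 3236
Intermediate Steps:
N(j, H) = -3
N(8, 5) + 41*79 = -3 + 41*79 = -3 + 3239 = 3236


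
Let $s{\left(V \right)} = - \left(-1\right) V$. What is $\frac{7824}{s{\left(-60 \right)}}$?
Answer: $- \frac{652}{5} \approx -130.4$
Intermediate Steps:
$s{\left(V \right)} = V$
$\frac{7824}{s{\left(-60 \right)}} = \frac{7824}{-60} = 7824 \left(- \frac{1}{60}\right) = - \frac{652}{5}$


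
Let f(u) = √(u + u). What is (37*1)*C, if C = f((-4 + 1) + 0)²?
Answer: -222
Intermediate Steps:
f(u) = √2*√u (f(u) = √(2*u) = √2*√u)
C = -6 (C = (√2*√((-4 + 1) + 0))² = (√2*√(-3 + 0))² = (√2*√(-3))² = (√2*(I*√3))² = (I*√6)² = -6)
(37*1)*C = (37*1)*(-6) = 37*(-6) = -222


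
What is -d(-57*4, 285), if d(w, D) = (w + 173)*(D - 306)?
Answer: -1155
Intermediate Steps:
d(w, D) = (-306 + D)*(173 + w) (d(w, D) = (173 + w)*(-306 + D) = (-306 + D)*(173 + w))
-d(-57*4, 285) = -(-52938 - (-17442)*4 + 173*285 + 285*(-57*4)) = -(-52938 - 306*(-228) + 49305 + 285*(-228)) = -(-52938 + 69768 + 49305 - 64980) = -1*1155 = -1155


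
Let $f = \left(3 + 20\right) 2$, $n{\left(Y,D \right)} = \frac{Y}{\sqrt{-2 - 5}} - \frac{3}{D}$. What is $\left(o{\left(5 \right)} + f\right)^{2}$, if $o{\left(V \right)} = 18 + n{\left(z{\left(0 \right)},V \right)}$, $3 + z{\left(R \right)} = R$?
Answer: $\frac{703198}{175} + \frac{1902 i \sqrt{7}}{35} \approx 4018.3 + 143.78 i$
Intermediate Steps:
$z{\left(R \right)} = -3 + R$
$n{\left(Y,D \right)} = - \frac{3}{D} - \frac{i Y \sqrt{7}}{7}$ ($n{\left(Y,D \right)} = \frac{Y}{\sqrt{-7}} - \frac{3}{D} = \frac{Y}{i \sqrt{7}} - \frac{3}{D} = Y \left(- \frac{i \sqrt{7}}{7}\right) - \frac{3}{D} = - \frac{i Y \sqrt{7}}{7} - \frac{3}{D} = - \frac{3}{D} - \frac{i Y \sqrt{7}}{7}$)
$f = 46$ ($f = 23 \cdot 2 = 46$)
$o{\left(V \right)} = 18 - \frac{3}{V} + \frac{3 i \sqrt{7}}{7}$ ($o{\left(V \right)} = 18 - \left(\frac{3}{V} + \frac{i \left(-3 + 0\right) \sqrt{7}}{7}\right) = 18 - \left(\frac{3}{V} + \frac{1}{7} i \left(-3\right) \sqrt{7}\right) = 18 + \left(- \frac{3}{V} + \frac{3 i \sqrt{7}}{7}\right) = 18 - \frac{3}{V} + \frac{3 i \sqrt{7}}{7}$)
$\left(o{\left(5 \right)} + f\right)^{2} = \left(\left(18 - \frac{3}{5} + \frac{3 i \sqrt{7}}{7}\right) + 46\right)^{2} = \left(\left(\frac{87}{5} + \frac{3 i \sqrt{7}}{7}\right) + 46\right)^{2} = \left(\frac{317}{5} + \frac{3 i \sqrt{7}}{7}\right)^{2}$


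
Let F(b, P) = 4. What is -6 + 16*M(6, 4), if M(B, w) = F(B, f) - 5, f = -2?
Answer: -22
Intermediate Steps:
M(B, w) = -1 (M(B, w) = 4 - 5 = -1)
-6 + 16*M(6, 4) = -6 + 16*(-1) = -6 - 16 = -22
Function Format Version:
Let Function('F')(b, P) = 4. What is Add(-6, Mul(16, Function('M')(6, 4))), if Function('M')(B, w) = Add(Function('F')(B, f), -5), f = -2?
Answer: -22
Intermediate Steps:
Function('M')(B, w) = -1 (Function('M')(B, w) = Add(4, -5) = -1)
Add(-6, Mul(16, Function('M')(6, 4))) = Add(-6, Mul(16, -1)) = Add(-6, -16) = -22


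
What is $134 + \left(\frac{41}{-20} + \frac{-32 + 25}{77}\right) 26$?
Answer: $\frac{8617}{110} \approx 78.336$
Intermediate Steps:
$134 + \left(\frac{41}{-20} + \frac{-32 + 25}{77}\right) 26 = 134 + \left(41 \left(- \frac{1}{20}\right) - \frac{1}{11}\right) 26 = 134 + \left(- \frac{41}{20} - \frac{1}{11}\right) 26 = 134 - \frac{6123}{110} = \frac{8617}{110}$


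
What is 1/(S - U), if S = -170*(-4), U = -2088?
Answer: 1/2768 ≈ 0.00036127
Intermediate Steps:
S = 680
1/(S - U) = 1/(680 - 1*(-2088)) = 1/(680 + 2088) = 1/2768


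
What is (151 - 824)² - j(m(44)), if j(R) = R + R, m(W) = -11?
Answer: 452951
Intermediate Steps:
j(R) = 2*R
(151 - 824)² - j(m(44)) = (151 - 824)² - 2*(-11) = (-673)² - 1*(-22) = 452929 + 22 = 452951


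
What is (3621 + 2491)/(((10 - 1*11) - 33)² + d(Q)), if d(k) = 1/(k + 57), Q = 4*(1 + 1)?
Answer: 397280/75141 ≈ 5.2871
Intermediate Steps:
Q = 8 (Q = 4*2 = 8)
d(k) = 1/(57 + k)
(3621 + 2491)/(((10 - 1*11) - 33)² + d(Q)) = (3621 + 2491)/(((10 - 1*11) - 33)² + 1/(57 + 8)) = 6112/(((10 - 11) - 33)² + 1/65) = 6112/((-1 - 33)² + 1/65) = 6112/((-34)² + 1/65) = 6112/(1156 + 1/65) = 6112/(75141/65) = 6112*(65/75141) = 397280/75141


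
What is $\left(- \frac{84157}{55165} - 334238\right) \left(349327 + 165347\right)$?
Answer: $- \frac{9489725671467798}{55165} \approx -1.7202 \cdot 10^{11}$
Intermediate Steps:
$\left(- \frac{84157}{55165} - 334238\right) \left(349327 + 165347\right) = \left(\left(-84157\right) \frac{1}{55165} - 334238\right) 514674 = \left(- \frac{84157}{55165} - 334238\right) 514674 = \left(- \frac{18438323427}{55165}\right) 514674 = - \frac{9489725671467798}{55165}$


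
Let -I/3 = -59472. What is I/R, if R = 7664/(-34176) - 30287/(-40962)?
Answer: 289082924928/834671 ≈ 3.4634e+5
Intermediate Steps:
I = 178416 (I = -3*(-59472) = 178416)
R = 2504013/4860824 (R = 7664*(-1/34176) - 30287*(-1/40962) = -479/2136 + 30287/40962 = 2504013/4860824 ≈ 0.51514)
I/R = 178416/(2504013/4860824) = 178416*(4860824/2504013) = 289082924928/834671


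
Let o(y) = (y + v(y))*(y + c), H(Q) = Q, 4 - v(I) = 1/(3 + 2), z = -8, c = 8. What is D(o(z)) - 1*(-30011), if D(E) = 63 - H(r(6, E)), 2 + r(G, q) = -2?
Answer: 30078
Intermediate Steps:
r(G, q) = -4 (r(G, q) = -2 - 2 = -4)
v(I) = 19/5 (v(I) = 4 - 1/(3 + 2) = 4 - 1/5 = 19/5)
o(y) = (8 + y)*(19/5 + y) (o(y) = (y + 19/5)*(y + 8) = (19/5 + y)*(8 + y) = (8 + y)*(19/5 + y))
D(E) = 67 (D(E) = 63 - 1*(-4) = 63 + 4 = 67)
D(o(z)) - 1*(-30011) = 67 - 1*(-30011) = 67 + 30011 = 30078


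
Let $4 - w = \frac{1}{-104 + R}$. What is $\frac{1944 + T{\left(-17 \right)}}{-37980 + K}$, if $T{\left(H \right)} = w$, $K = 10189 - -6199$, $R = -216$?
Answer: $- \frac{623361}{6909440} \approx -0.090219$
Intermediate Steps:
$K = 16388$ ($K = 10189 + 6199 = 16388$)
$w = \frac{1281}{320}$ ($w = 4 - \frac{1}{-104 - 216} = 4 - \frac{1}{-320} = 4 - - \frac{1}{320} = 4 + \frac{1}{320} = \frac{1281}{320} \approx 4.0031$)
$T{\left(H \right)} = \frac{1281}{320}$
$\frac{1944 + T{\left(-17 \right)}}{-37980 + K} = \frac{1944 + \frac{1281}{320}}{-37980 + 16388} = \frac{623361}{320 \left(-21592\right)} = \frac{623361}{320} \left(- \frac{1}{21592}\right) = - \frac{623361}{6909440}$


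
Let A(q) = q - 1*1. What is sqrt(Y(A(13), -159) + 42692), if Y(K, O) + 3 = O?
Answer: sqrt(42530) ≈ 206.23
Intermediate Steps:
A(q) = -1 + q (A(q) = q - 1 = -1 + q)
Y(K, O) = -3 + O
sqrt(Y(A(13), -159) + 42692) = sqrt((-3 - 159) + 42692) = sqrt(-162 + 42692) = sqrt(42530)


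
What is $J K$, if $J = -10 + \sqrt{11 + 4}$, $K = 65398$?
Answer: $-653980 + 65398 \sqrt{15} \approx -4.0069 \cdot 10^{5}$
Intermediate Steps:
$J = -10 + \sqrt{15} \approx -6.127$
$J K = \left(-10 + \sqrt{15}\right) 65398 = -653980 + 65398 \sqrt{15}$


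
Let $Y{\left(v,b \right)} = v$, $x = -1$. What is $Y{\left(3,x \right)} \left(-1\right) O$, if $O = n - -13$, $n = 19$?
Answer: $-96$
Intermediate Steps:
$O = 32$ ($O = 19 - -13 = 19 + 13 = 32$)
$Y{\left(3,x \right)} \left(-1\right) O = 3 \left(-1\right) 32 = \left(-3\right) 32 = -96$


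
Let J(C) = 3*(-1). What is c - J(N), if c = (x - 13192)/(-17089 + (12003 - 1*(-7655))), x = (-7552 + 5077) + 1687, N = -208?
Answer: -6273/2569 ≈ -2.4418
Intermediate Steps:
x = -788 (x = -2475 + 1687 = -788)
J(C) = -3
c = -13980/2569 (c = (-788 - 13192)/(-17089 + (12003 - 1*(-7655))) = -13980/(-17089 + (12003 + 7655)) = -13980/(-17089 + 19658) = -13980/2569 ≈ -5.4418)
c - J(N) = -13980/2569 - 1*(-3) = -13980/2569 + 3 = -6273/2569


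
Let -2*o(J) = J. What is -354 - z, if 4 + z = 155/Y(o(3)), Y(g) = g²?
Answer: -3770/9 ≈ -418.89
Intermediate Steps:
o(J) = -J/2
z = 584/9 (z = -4 + 155/((-½*3)²) = -4 + 155/((-3/2)²) = -4 + 155/(9/4) = -4 + 155*(4/9) = -4 + 620/9 = 584/9 ≈ 64.889)
-354 - z = -354 - 1*584/9 = -354 - 584/9 = -3770/9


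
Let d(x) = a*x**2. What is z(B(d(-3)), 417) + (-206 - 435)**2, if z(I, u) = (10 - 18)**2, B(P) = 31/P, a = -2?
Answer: 410945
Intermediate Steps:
d(x) = -2*x**2
z(I, u) = 64 (z(I, u) = (-8)**2 = 64)
z(B(d(-3)), 417) + (-206 - 435)**2 = 64 + (-206 - 435)**2 = 64 + (-641)**2 = 64 + 410881 = 410945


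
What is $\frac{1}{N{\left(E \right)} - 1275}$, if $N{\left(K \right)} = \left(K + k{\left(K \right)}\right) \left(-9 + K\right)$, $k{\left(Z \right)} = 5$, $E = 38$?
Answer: $- \frac{1}{28} \approx -0.035714$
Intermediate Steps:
$N{\left(K \right)} = \left(-9 + K\right) \left(5 + K\right)$ ($N{\left(K \right)} = \left(K + 5\right) \left(-9 + K\right) = \left(5 + K\right) \left(-9 + K\right) = \left(-9 + K\right) \left(5 + K\right)$)
$\frac{1}{N{\left(E \right)} - 1275} = \frac{1}{\left(-45 + 38^{2} - 152\right) - 1275} = \frac{1}{\left(-45 + 1444 - 152\right) - 1275} = \frac{1}{1247 - 1275} = \frac{1}{-28} = - \frac{1}{28}$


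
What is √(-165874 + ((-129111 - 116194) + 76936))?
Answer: I*√334243 ≈ 578.14*I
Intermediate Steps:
√(-165874 + ((-129111 - 116194) + 76936)) = √(-165874 + (-245305 + 76936)) = √(-165874 - 168369) = √(-334243) = I*√334243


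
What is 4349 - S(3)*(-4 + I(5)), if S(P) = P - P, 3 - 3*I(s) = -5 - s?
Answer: 4349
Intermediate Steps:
I(s) = 8/3 + s/3 (I(s) = 1 - (-5 - s)/3 = 1 + (5/3 + s/3) = 8/3 + s/3)
S(P) = 0
4349 - S(3)*(-4 + I(5)) = 4349 - 0*(-4 + (8/3 + (⅓)*5)) = 4349 - 0*(-4 + (8/3 + 5/3)) = 4349 - 0*(-4 + 13/3) = 4349 - 0/3 = 4349 - 1*0 = 4349 + 0 = 4349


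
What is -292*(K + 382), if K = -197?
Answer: -54020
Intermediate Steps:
-292*(K + 382) = -292*(-197 + 382) = -292*185 = -54020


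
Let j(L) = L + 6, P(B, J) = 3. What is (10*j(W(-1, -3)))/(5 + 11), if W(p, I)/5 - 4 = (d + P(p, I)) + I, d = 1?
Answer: 155/8 ≈ 19.375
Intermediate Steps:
W(p, I) = 40 + 5*I (W(p, I) = 20 + 5*((1 + 3) + I) = 20 + 5*(4 + I) = 20 + (20 + 5*I) = 40 + 5*I)
j(L) = 6 + L
(10*j(W(-1, -3)))/(5 + 11) = (10*(6 + (40 + 5*(-3))))/(5 + 11) = (10*(6 + (40 - 15)))/16 = (10*(6 + 25))*(1/16) = (10*31)*(1/16) = 310*(1/16) = 155/8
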